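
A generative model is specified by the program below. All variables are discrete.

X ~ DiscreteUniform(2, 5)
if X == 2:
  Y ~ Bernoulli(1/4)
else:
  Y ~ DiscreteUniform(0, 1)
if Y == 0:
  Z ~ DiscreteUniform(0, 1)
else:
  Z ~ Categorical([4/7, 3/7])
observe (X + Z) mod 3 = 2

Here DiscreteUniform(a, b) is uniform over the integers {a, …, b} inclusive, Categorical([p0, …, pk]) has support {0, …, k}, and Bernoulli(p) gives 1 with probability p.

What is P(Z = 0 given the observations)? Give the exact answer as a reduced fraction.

P(Z = 0 | obs) = 59/85

Enumerate traces; 6 have nonzero weight after conditioning:
  (X=2, Y=0, Z=0) weight 3/32
  (X=2, Y=1, Z=0) weight 1/28
  (X=4, Y=0, Z=1) weight 1/16
  (X=4, Y=1, Z=1) weight 3/56
  (X=5, Y=0, Z=0) weight 1/16
  (X=5, Y=1, Z=0) weight 1/14
Group by Z:
  weight(Z=0) = 59/224
  weight(Z=1) = 13/112
Total weight = 59/224 + 13/112 = 85/224
P(Z=0 | obs) = 59/224 / 85/224 = 59/85
P(Z=1 | obs) = 13/112 / 85/224 = 26/85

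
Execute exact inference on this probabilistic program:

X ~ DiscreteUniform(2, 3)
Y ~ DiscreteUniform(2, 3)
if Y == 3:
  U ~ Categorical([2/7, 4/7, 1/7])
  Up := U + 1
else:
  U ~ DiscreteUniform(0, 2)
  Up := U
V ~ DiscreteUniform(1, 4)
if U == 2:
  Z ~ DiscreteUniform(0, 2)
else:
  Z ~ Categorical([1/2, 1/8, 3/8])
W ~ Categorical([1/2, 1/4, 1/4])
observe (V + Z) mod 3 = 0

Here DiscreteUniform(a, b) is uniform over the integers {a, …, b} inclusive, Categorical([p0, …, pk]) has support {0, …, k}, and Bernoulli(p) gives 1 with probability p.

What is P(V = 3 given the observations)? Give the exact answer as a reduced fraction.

P(V = 3 | obs) = 29/86

Enumerate traces; 144 have nonzero weight after conditioning:
  (X=2, Y=2, U=0, V=1, Z=2, W=0) weight 1/256
  (X=2, Y=2, U=0, V=1, Z=2, W=1) weight 1/512
  (X=2, Y=2, U=0, V=1, Z=2, W=2) weight 1/512
  (X=2, Y=2, U=0, V=2, Z=1, W=0) weight 1/768
  (X=2, Y=2, U=0, V=2, Z=1, W=1) weight 1/1536
  (X=2, Y=2, U=0, V=2, Z=1, W=2) weight 1/1536
  (X=2, Y=2, U=0, V=3, Z=0, W=0) weight 1/192
  (X=2, Y=2, U=0, V=3, Z=0, W=1) weight 1/384
  (X=2, Y=2, U=0, V=4, Z=2, W=0) weight 1/256
  … 135 more
Group by V:
  weight(V=1) = 23/252
  weight(V=2) = 11/252
  weight(V=3) = 29/252
  weight(V=4) = 23/252
Total weight = 23/252 + 11/252 + 29/252 + 23/252 = 43/126
P(V=1 | obs) = 23/252 / 43/126 = 23/86
P(V=2 | obs) = 11/252 / 43/126 = 11/86
P(V=3 | obs) = 29/252 / 43/126 = 29/86
P(V=4 | obs) = 23/252 / 43/126 = 23/86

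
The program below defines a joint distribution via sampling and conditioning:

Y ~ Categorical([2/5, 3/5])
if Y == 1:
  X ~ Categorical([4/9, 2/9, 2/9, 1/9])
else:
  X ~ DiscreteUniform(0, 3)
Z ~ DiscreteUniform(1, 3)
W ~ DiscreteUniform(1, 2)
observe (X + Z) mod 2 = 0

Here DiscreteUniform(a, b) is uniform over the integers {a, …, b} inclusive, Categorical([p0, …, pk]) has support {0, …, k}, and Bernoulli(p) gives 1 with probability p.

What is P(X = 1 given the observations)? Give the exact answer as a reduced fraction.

Enumerate traces; 24 have nonzero weight after conditioning:
  (Y=0, X=0, Z=2, W=1) weight 1/60
  (Y=0, X=0, Z=2, W=2) weight 1/60
  (Y=0, X=1, Z=1, W=1) weight 1/60
  (Y=0, X=1, Z=1, W=2) weight 1/60
  (Y=0, X=1, Z=3, W=1) weight 1/60
  (Y=0, X=1, Z=3, W=2) weight 1/60
  (Y=0, X=2, Z=2, W=1) weight 1/60
  (Y=0, X=2, Z=2, W=2) weight 1/60
  (Y=0, X=3, Z=1, W=1) weight 1/60
  … 15 more
Group by X:
  weight(X=0) = 11/90
  weight(X=1) = 7/45
  weight(X=2) = 7/90
  weight(X=3) = 1/9
Total weight = 11/90 + 7/45 + 7/90 + 1/9 = 7/15
P(X=0 | obs) = 11/90 / 7/15 = 11/42
P(X=1 | obs) = 7/45 / 7/15 = 1/3
P(X=2 | obs) = 7/90 / 7/15 = 1/6
P(X=3 | obs) = 1/9 / 7/15 = 5/21

P(X = 1 | obs) = 1/3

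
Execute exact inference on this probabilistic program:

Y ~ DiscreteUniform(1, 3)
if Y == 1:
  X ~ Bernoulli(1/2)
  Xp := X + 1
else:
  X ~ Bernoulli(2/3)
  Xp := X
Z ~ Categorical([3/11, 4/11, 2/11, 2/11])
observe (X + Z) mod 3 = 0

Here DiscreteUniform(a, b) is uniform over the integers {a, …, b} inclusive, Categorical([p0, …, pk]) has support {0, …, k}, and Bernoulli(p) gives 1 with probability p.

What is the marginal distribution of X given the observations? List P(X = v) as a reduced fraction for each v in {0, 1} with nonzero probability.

Enumerate traces; 9 have nonzero weight after conditioning:
  (Y=1, X=0, Z=0) weight 1/22
  (Y=1, X=0, Z=3) weight 1/33
  (Y=1, X=1, Z=2) weight 1/33
  (Y=2, X=0, Z=0) weight 1/33
  (Y=2, X=0, Z=3) weight 2/99
  (Y=2, X=1, Z=2) weight 4/99
  (Y=3, X=0, Z=0) weight 1/33
  (Y=3, X=0, Z=3) weight 2/99
  … 1 more
Group by X:
  weight(X=0) = 35/198
  weight(X=1) = 1/9
Total weight = 35/198 + 1/9 = 19/66
P(X=0 | obs) = 35/198 / 19/66 = 35/57
P(X=1 | obs) = 1/9 / 19/66 = 22/57

P(X=0) = 35/57, P(X=1) = 22/57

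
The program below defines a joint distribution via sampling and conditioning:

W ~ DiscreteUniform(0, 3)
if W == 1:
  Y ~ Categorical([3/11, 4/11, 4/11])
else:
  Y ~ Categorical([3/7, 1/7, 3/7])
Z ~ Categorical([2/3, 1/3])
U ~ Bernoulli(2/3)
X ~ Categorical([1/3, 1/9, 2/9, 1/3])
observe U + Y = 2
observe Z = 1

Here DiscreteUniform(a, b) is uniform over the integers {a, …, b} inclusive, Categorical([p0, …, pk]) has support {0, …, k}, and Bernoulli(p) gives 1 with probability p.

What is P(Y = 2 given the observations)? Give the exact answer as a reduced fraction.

P(Y = 2 | obs) = 127/249

Enumerate traces; 32 have nonzero weight after conditioning:
  (W=0, Y=1, Z=1, U=1, X=0) weight 1/378
  (W=0, Y=1, Z=1, U=1, X=1) weight 1/1134
  (W=0, Y=1, Z=1, U=1, X=2) weight 1/567
  (W=0, Y=1, Z=1, U=1, X=3) weight 1/378
  (W=0, Y=2, Z=1, U=0, X=0) weight 1/252
  (W=0, Y=2, Z=1, U=0, X=1) weight 1/756
  (W=0, Y=2, Z=1, U=0, X=2) weight 1/378
  (W=0, Y=2, Z=1, U=0, X=3) weight 1/252
  … 24 more
Group by Y:
  weight(Y=1) = 61/1386
  weight(Y=2) = 127/2772
Total weight = 61/1386 + 127/2772 = 83/924
P(Y=1 | obs) = 61/1386 / 83/924 = 122/249
P(Y=2 | obs) = 127/2772 / 83/924 = 127/249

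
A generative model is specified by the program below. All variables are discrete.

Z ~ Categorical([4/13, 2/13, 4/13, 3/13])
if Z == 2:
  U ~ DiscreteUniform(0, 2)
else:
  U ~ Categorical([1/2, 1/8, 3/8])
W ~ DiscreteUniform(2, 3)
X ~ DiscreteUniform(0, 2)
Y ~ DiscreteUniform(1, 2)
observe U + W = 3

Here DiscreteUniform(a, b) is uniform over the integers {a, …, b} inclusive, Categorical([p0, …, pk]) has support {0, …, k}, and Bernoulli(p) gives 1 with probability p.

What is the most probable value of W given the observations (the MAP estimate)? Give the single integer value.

argmax_v P(W = v | obs) = 3

Enumerate traces; 48 have nonzero weight after conditioning:
  (Z=0, U=0, W=3, X=0, Y=1) weight 1/78
  (Z=0, U=0, W=3, X=0, Y=2) weight 1/78
  (Z=0, U=0, W=3, X=1, Y=1) weight 1/78
  (Z=0, U=0, W=3, X=1, Y=2) weight 1/78
  (Z=0, U=0, W=3, X=2, Y=1) weight 1/78
  (Z=0, U=0, W=3, X=2, Y=2) weight 1/78
  (Z=0, U=1, W=2, X=0, Y=1) weight 1/312
  (Z=0, U=1, W=2, X=0, Y=2) weight 1/312
  … 40 more
Group by W:
  weight(W=2) = 59/624
  weight(W=3) = 35/156
Total weight = 59/624 + 35/156 = 199/624
P(W=2 | obs) = 59/624 / 199/624 = 59/199
P(W=3 | obs) = 35/156 / 199/624 = 140/199
argmax = 3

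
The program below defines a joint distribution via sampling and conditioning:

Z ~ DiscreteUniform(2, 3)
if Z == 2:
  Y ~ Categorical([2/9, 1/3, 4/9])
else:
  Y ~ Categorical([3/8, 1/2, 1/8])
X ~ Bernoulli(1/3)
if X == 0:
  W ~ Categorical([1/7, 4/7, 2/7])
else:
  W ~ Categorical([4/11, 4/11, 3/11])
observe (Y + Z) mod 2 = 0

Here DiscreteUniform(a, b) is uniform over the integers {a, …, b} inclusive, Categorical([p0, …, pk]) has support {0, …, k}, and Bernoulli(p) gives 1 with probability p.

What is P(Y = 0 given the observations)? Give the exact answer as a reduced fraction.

Enumerate traces; 18 have nonzero weight after conditioning:
  (Z=2, Y=0, X=0, W=0) weight 2/189
  (Z=2, Y=0, X=0, W=1) weight 8/189
  (Z=2, Y=0, X=0, W=2) weight 4/189
  (Z=2, Y=0, X=1, W=0) weight 4/297
  (Z=2, Y=0, X=1, W=1) weight 4/297
  (Z=2, Y=0, X=1, W=2) weight 1/99
  (Z=2, Y=2, X=0, W=0) weight 4/189
  (Z=2, Y=2, X=0, W=1) weight 16/189
  (Z=3, Y=1, X=0, W=0) weight 1/42
  … 9 more
Group by Y:
  weight(Y=0) = 1/9
  weight(Y=1) = 1/4
  weight(Y=2) = 2/9
Total weight = 1/9 + 1/4 + 2/9 = 7/12
P(Y=0 | obs) = 1/9 / 7/12 = 4/21
P(Y=1 | obs) = 1/4 / 7/12 = 3/7
P(Y=2 | obs) = 2/9 / 7/12 = 8/21

P(Y = 0 | obs) = 4/21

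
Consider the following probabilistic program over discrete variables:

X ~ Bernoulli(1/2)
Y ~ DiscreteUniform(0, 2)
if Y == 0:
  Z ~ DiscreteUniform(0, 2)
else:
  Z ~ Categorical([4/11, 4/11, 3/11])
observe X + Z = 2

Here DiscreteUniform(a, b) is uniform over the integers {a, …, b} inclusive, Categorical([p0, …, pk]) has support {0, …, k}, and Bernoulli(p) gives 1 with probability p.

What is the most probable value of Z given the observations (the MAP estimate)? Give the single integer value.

Enumerate traces; 6 have nonzero weight after conditioning:
  (X=0, Y=0, Z=2) weight 1/18
  (X=0, Y=1, Z=2) weight 1/22
  (X=0, Y=2, Z=2) weight 1/22
  (X=1, Y=0, Z=1) weight 1/18
  (X=1, Y=1, Z=1) weight 2/33
  (X=1, Y=2, Z=1) weight 2/33
Group by Z:
  weight(Z=1) = 35/198
  weight(Z=2) = 29/198
Total weight = 35/198 + 29/198 = 32/99
P(Z=1 | obs) = 35/198 / 32/99 = 35/64
P(Z=2 | obs) = 29/198 / 32/99 = 29/64
argmax = 1

argmax_v P(Z = v | obs) = 1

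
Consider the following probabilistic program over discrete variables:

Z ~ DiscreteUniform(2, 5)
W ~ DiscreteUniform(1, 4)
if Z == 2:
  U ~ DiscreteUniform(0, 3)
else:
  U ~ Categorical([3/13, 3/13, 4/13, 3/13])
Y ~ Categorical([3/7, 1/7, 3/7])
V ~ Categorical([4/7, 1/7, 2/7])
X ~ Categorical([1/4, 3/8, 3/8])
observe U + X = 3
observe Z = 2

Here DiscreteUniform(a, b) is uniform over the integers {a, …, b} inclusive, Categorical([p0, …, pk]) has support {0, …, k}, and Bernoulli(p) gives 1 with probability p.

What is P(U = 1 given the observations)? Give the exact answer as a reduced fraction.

P(U = 1 | obs) = 3/8

Enumerate traces; 108 have nonzero weight after conditioning:
  (Z=2, W=1, U=1, Y=0, V=0, X=2) weight 9/6272
  (Z=2, W=1, U=1, Y=0, V=1, X=2) weight 9/25088
  (Z=2, W=1, U=1, Y=0, V=2, X=2) weight 9/12544
  (Z=2, W=1, U=1, Y=1, V=0, X=2) weight 3/6272
  (Z=2, W=1, U=1, Y=1, V=1, X=2) weight 3/25088
  (Z=2, W=1, U=1, Y=1, V=2, X=2) weight 3/12544
  (Z=2, W=1, U=1, Y=2, V=0, X=2) weight 9/6272
  (Z=2, W=1, U=1, Y=2, V=1, X=2) weight 9/25088
  (Z=2, W=1, U=2, Y=0, V=0, X=1) weight 9/6272
  (Z=2, W=1, U=3, Y=0, V=0, X=0) weight 3/3136
  … 98 more
Group by U:
  weight(U=1) = 3/128
  weight(U=2) = 3/128
  weight(U=3) = 1/64
Total weight = 3/128 + 3/128 + 1/64 = 1/16
P(U=1 | obs) = 3/128 / 1/16 = 3/8
P(U=2 | obs) = 3/128 / 1/16 = 3/8
P(U=3 | obs) = 1/64 / 1/16 = 1/4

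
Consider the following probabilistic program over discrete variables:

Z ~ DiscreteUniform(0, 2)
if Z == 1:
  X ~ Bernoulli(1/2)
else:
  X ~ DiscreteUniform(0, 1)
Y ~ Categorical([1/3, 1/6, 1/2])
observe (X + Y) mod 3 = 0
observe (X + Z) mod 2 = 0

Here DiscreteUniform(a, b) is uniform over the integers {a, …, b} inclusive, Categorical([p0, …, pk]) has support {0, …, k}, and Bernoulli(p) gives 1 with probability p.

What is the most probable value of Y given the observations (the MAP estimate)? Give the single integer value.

argmax_v P(Y = v | obs) = 0

Enumerate traces; 3 have nonzero weight after conditioning:
  (Z=0, X=0, Y=0) weight 1/18
  (Z=1, X=1, Y=2) weight 1/12
  (Z=2, X=0, Y=0) weight 1/18
Group by Y:
  weight(Y=0) = 1/9
  weight(Y=2) = 1/12
Total weight = 1/9 + 1/12 = 7/36
P(Y=0 | obs) = 1/9 / 7/36 = 4/7
P(Y=2 | obs) = 1/12 / 7/36 = 3/7
argmax = 0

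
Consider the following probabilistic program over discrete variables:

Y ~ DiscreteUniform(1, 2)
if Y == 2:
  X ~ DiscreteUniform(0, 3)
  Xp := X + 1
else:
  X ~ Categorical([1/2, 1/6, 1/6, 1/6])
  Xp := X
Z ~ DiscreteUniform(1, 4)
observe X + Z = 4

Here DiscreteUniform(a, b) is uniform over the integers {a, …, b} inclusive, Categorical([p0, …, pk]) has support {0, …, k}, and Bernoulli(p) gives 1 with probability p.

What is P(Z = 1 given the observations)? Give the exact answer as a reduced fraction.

Enumerate traces; 8 have nonzero weight after conditioning:
  (Y=1, X=0, Z=4) weight 1/16
  (Y=1, X=1, Z=3) weight 1/48
  (Y=1, X=2, Z=2) weight 1/48
  (Y=1, X=3, Z=1) weight 1/48
  (Y=2, X=0, Z=4) weight 1/32
  (Y=2, X=1, Z=3) weight 1/32
  (Y=2, X=2, Z=2) weight 1/32
  (Y=2, X=3, Z=1) weight 1/32
Group by Z:
  weight(Z=1) = 5/96
  weight(Z=2) = 5/96
  weight(Z=3) = 5/96
  weight(Z=4) = 3/32
Total weight = 5/96 + 5/96 + 5/96 + 3/32 = 1/4
P(Z=1 | obs) = 5/96 / 1/4 = 5/24
P(Z=2 | obs) = 5/96 / 1/4 = 5/24
P(Z=3 | obs) = 5/96 / 1/4 = 5/24
P(Z=4 | obs) = 3/32 / 1/4 = 3/8

P(Z = 1 | obs) = 5/24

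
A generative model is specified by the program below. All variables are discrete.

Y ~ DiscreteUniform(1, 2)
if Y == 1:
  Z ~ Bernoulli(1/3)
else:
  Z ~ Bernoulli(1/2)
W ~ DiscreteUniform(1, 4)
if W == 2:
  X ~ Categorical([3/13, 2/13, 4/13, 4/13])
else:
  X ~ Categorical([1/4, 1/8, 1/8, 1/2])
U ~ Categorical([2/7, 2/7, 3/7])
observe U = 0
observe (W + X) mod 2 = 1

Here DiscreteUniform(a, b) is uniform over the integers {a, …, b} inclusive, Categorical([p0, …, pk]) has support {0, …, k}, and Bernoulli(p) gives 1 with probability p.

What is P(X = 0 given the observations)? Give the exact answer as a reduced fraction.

P(X = 0 | obs) = 52/191

Enumerate traces; 32 have nonzero weight after conditioning:
  (Y=1, Z=0, W=1, X=0, U=0) weight 1/168
  (Y=1, Z=0, W=1, X=2, U=0) weight 1/336
  (Y=1, Z=0, W=2, X=1, U=0) weight 1/273
  (Y=1, Z=0, W=2, X=3, U=0) weight 2/273
  (Y=1, Z=0, W=3, X=0, U=0) weight 1/168
  (Y=1, Z=0, W=3, X=2, U=0) weight 1/336
  (Y=1, Z=0, W=4, X=1, U=0) weight 1/336
  (Y=1, Z=0, W=4, X=3, U=0) weight 1/84
  … 24 more
Group by X:
  weight(X=0) = 1/28
  weight(X=1) = 29/1456
  weight(X=2) = 1/56
  weight(X=3) = 3/52
Total weight = 1/28 + 29/1456 + 1/56 + 3/52 = 191/1456
P(X=0 | obs) = 1/28 / 191/1456 = 52/191
P(X=1 | obs) = 29/1456 / 191/1456 = 29/191
P(X=2 | obs) = 1/56 / 191/1456 = 26/191
P(X=3 | obs) = 3/52 / 191/1456 = 84/191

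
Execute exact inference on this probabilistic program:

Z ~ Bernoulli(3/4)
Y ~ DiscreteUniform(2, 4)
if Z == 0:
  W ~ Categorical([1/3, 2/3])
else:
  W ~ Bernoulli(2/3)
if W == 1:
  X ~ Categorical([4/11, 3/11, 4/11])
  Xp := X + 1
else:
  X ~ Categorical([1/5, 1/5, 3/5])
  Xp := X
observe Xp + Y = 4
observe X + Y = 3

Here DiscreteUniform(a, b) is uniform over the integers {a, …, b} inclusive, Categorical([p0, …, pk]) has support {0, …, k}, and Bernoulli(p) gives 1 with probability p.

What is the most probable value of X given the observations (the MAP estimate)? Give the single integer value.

Enumerate traces; 4 have nonzero weight after conditioning:
  (Z=0, Y=2, W=1, X=1) weight 1/66
  (Z=0, Y=3, W=1, X=0) weight 2/99
  (Z=1, Y=2, W=1, X=1) weight 1/22
  (Z=1, Y=3, W=1, X=0) weight 2/33
Group by X:
  weight(X=0) = 8/99
  weight(X=1) = 2/33
Total weight = 8/99 + 2/33 = 14/99
P(X=0 | obs) = 8/99 / 14/99 = 4/7
P(X=1 | obs) = 2/33 / 14/99 = 3/7
argmax = 0

argmax_v P(X = v | obs) = 0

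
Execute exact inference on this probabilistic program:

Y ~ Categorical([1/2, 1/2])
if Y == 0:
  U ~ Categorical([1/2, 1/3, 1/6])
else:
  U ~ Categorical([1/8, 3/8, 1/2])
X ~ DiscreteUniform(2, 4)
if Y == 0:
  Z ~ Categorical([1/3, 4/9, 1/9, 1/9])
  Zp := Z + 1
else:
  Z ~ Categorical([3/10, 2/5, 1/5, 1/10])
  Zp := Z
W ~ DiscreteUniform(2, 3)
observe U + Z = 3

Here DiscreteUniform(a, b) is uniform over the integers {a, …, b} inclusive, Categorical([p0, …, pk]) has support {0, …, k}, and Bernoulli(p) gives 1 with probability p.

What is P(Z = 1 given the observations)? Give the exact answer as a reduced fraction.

P(Z = 1 | obs) = 592/981

Enumerate traces; 36 have nonzero weight after conditioning:
  (Y=0, U=0, X=2, Z=3, W=2) weight 1/216
  (Y=0, U=0, X=2, Z=3, W=3) weight 1/216
  (Y=0, U=0, X=3, Z=3, W=2) weight 1/216
  (Y=0, U=0, X=3, Z=3, W=3) weight 1/216
  (Y=0, U=0, X=4, Z=3, W=2) weight 1/216
  (Y=0, U=0, X=4, Z=3, W=3) weight 1/216
  (Y=0, U=1, X=2, Z=2, W=2) weight 1/324
  (Y=0, U=1, X=2, Z=2, W=3) weight 1/324
  (Y=0, U=2, X=2, Z=1, W=2) weight 1/162
  … 27 more
Group by Z:
  weight(Z=1) = 37/270
  weight(Z=2) = 121/2160
  weight(Z=3) = 49/1440
Total weight = 37/270 + 121/2160 + 49/1440 = 109/480
P(Z=1 | obs) = 37/270 / 109/480 = 592/981
P(Z=2 | obs) = 121/2160 / 109/480 = 242/981
P(Z=3 | obs) = 49/1440 / 109/480 = 49/327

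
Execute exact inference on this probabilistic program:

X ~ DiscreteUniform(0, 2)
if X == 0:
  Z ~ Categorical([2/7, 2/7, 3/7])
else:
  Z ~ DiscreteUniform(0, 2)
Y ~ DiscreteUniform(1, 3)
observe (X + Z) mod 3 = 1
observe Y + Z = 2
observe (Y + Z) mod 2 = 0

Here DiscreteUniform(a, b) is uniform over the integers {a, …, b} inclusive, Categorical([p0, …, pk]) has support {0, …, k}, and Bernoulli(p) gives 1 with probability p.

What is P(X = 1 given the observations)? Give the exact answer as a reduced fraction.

Enumerate traces; 2 have nonzero weight after conditioning:
  (X=0, Z=1, Y=1) weight 2/63
  (X=1, Z=0, Y=2) weight 1/27
Group by X:
  weight(X=0) = 2/63
  weight(X=1) = 1/27
Total weight = 2/63 + 1/27 = 13/189
P(X=0 | obs) = 2/63 / 13/189 = 6/13
P(X=1 | obs) = 1/27 / 13/189 = 7/13

P(X = 1 | obs) = 7/13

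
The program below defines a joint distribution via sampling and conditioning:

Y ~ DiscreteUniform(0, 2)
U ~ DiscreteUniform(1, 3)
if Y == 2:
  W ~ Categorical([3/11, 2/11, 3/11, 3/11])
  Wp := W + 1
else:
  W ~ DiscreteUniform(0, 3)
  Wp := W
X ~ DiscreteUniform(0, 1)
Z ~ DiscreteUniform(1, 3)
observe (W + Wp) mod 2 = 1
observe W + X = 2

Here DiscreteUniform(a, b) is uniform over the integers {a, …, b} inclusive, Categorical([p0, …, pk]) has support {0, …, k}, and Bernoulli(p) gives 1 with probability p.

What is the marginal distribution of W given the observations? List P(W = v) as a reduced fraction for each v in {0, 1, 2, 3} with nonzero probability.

Enumerate traces; 18 have nonzero weight after conditioning:
  (Y=2, U=1, W=1, X=1, Z=1) weight 1/297
  (Y=2, U=1, W=1, X=1, Z=2) weight 1/297
  (Y=2, U=1, W=1, X=1, Z=3) weight 1/297
  (Y=2, U=1, W=2, X=0, Z=1) weight 1/198
  (Y=2, U=1, W=2, X=0, Z=2) weight 1/198
  (Y=2, U=1, W=2, X=0, Z=3) weight 1/198
  (Y=2, U=2, W=1, X=1, Z=1) weight 1/297
  (Y=2, U=2, W=1, X=1, Z=2) weight 1/297
  … 10 more
Group by W:
  weight(W=1) = 1/33
  weight(W=2) = 1/22
Total weight = 1/33 + 1/22 = 5/66
P(W=1 | obs) = 1/33 / 5/66 = 2/5
P(W=2 | obs) = 1/22 / 5/66 = 3/5

P(W=1) = 2/5, P(W=2) = 3/5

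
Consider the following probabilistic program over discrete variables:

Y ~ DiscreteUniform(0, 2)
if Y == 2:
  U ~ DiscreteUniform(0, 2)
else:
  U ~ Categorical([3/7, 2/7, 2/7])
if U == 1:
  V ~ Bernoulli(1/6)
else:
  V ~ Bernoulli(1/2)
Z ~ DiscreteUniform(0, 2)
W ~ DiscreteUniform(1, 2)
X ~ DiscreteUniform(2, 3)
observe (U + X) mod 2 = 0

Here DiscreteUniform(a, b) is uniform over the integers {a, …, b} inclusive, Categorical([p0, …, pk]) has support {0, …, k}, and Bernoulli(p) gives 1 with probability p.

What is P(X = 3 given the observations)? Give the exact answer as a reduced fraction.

P(X = 3 | obs) = 19/63

Enumerate traces; 108 have nonzero weight after conditioning:
  (Y=0, U=0, V=0, Z=0, W=1, X=2) weight 1/168
  (Y=0, U=0, V=0, Z=0, W=2, X=2) weight 1/168
  (Y=0, U=0, V=0, Z=1, W=1, X=2) weight 1/168
  (Y=0, U=0, V=0, Z=1, W=2, X=2) weight 1/168
  (Y=0, U=0, V=0, Z=2, W=1, X=2) weight 1/168
  (Y=0, U=0, V=0, Z=2, W=2, X=2) weight 1/168
  (Y=0, U=0, V=1, Z=0, W=1, X=2) weight 1/168
  (Y=0, U=0, V=1, Z=0, W=2, X=2) weight 1/168
  (Y=0, U=1, V=0, Z=0, W=1, X=3) weight 5/756
  … 99 more
Group by X:
  weight(X=2) = 22/63
  weight(X=3) = 19/126
Total weight = 22/63 + 19/126 = 1/2
P(X=2 | obs) = 22/63 / 1/2 = 44/63
P(X=3 | obs) = 19/126 / 1/2 = 19/63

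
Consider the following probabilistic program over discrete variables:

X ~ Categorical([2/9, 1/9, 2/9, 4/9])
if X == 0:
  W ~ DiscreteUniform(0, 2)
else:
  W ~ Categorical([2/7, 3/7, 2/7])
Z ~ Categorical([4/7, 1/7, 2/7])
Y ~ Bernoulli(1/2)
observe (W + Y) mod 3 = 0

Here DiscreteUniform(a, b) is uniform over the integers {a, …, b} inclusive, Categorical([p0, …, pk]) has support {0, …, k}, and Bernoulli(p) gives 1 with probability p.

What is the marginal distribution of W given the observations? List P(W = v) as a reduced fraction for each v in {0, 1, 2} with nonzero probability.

Enumerate traces; 24 have nonzero weight after conditioning:
  (X=0, W=0, Z=0, Y=0) weight 4/189
  (X=0, W=0, Z=1, Y=0) weight 1/189
  (X=0, W=0, Z=2, Y=0) weight 2/189
  (X=0, W=2, Z=0, Y=1) weight 4/189
  (X=0, W=2, Z=1, Y=1) weight 1/189
  (X=0, W=2, Z=2, Y=1) weight 2/189
  (X=1, W=0, Z=0, Y=0) weight 4/441
  (X=1, W=0, Z=1, Y=0) weight 1/441
  … 16 more
Group by W:
  weight(W=0) = 4/27
  weight(W=2) = 4/27
Total weight = 4/27 + 4/27 = 8/27
P(W=0 | obs) = 4/27 / 8/27 = 1/2
P(W=2 | obs) = 4/27 / 8/27 = 1/2

P(W=0) = 1/2, P(W=2) = 1/2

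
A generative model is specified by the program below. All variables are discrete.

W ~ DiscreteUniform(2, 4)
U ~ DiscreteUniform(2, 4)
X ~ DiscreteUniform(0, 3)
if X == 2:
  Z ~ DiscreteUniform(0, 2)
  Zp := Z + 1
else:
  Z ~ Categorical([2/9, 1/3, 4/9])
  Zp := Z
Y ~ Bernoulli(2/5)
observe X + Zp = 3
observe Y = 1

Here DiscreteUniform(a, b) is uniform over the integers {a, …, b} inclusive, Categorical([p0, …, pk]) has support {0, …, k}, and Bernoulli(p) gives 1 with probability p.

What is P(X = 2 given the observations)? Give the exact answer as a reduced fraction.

Enumerate traces; 27 have nonzero weight after conditioning:
  (W=2, U=2, X=1, Z=2, Y=1) weight 2/405
  (W=2, U=2, X=2, Z=0, Y=1) weight 1/270
  (W=2, U=2, X=3, Z=0, Y=1) weight 1/405
  (W=2, U=3, X=1, Z=2, Y=1) weight 2/405
  (W=2, U=3, X=2, Z=0, Y=1) weight 1/270
  (W=2, U=3, X=3, Z=0, Y=1) weight 1/405
  (W=2, U=4, X=1, Z=2, Y=1) weight 2/405
  (W=2, U=4, X=2, Z=0, Y=1) weight 1/270
  … 19 more
Group by X:
  weight(X=1) = 2/45
  weight(X=2) = 1/30
  weight(X=3) = 1/45
Total weight = 2/45 + 1/30 + 1/45 = 1/10
P(X=1 | obs) = 2/45 / 1/10 = 4/9
P(X=2 | obs) = 1/30 / 1/10 = 1/3
P(X=3 | obs) = 1/45 / 1/10 = 2/9

P(X = 2 | obs) = 1/3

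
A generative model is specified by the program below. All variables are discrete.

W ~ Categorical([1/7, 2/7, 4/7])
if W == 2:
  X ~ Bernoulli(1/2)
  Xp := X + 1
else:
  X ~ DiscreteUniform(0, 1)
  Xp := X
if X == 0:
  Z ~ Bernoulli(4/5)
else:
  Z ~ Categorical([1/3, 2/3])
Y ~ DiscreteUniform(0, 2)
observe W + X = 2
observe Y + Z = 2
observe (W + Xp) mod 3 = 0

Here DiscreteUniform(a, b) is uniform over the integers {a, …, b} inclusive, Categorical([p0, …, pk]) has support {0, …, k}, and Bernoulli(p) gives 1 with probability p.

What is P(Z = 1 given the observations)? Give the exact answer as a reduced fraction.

Enumerate traces; 2 have nonzero weight after conditioning:
  (W=2, X=0, Z=0, Y=2) weight 2/105
  (W=2, X=0, Z=1, Y=1) weight 8/105
Group by Z:
  weight(Z=0) = 2/105
  weight(Z=1) = 8/105
Total weight = 2/105 + 8/105 = 2/21
P(Z=0 | obs) = 2/105 / 2/21 = 1/5
P(Z=1 | obs) = 8/105 / 2/21 = 4/5

P(Z = 1 | obs) = 4/5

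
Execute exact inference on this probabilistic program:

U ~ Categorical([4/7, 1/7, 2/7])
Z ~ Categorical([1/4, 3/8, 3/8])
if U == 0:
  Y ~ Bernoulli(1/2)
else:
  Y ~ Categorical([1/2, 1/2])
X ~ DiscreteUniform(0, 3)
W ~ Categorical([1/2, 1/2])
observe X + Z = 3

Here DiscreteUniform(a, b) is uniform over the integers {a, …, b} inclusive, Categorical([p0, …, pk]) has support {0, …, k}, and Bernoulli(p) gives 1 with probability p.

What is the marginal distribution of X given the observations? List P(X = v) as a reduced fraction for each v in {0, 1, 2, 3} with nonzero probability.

P(X=1) = 3/8, P(X=2) = 3/8, P(X=3) = 1/4

Enumerate traces; 36 have nonzero weight after conditioning:
  (U=0, Z=0, Y=0, X=3, W=0) weight 1/112
  (U=0, Z=0, Y=0, X=3, W=1) weight 1/112
  (U=0, Z=0, Y=1, X=3, W=0) weight 1/112
  (U=0, Z=0, Y=1, X=3, W=1) weight 1/112
  (U=0, Z=1, Y=0, X=2, W=0) weight 3/224
  (U=0, Z=1, Y=0, X=2, W=1) weight 3/224
  (U=0, Z=1, Y=1, X=2, W=0) weight 3/224
  (U=0, Z=1, Y=1, X=2, W=1) weight 3/224
  (U=0, Z=2, Y=0, X=1, W=0) weight 3/224
  … 27 more
Group by X:
  weight(X=1) = 3/32
  weight(X=2) = 3/32
  weight(X=3) = 1/16
Total weight = 3/32 + 3/32 + 1/16 = 1/4
P(X=1 | obs) = 3/32 / 1/4 = 3/8
P(X=2 | obs) = 3/32 / 1/4 = 3/8
P(X=3 | obs) = 1/16 / 1/4 = 1/4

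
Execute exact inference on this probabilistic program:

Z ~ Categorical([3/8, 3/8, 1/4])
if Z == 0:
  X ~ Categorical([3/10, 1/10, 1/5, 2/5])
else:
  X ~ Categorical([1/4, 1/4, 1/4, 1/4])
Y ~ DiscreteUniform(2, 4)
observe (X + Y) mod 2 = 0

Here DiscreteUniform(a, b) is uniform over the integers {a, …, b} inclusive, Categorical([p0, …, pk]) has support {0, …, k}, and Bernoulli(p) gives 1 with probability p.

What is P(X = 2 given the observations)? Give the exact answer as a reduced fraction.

Enumerate traces; 18 have nonzero weight after conditioning:
  (Z=0, X=0, Y=2) weight 3/80
  (Z=0, X=0, Y=4) weight 3/80
  (Z=0, X=1, Y=3) weight 1/80
  (Z=0, X=2, Y=2) weight 1/40
  (Z=0, X=2, Y=4) weight 1/40
  (Z=0, X=3, Y=3) weight 1/20
  (Z=1, X=0, Y=2) weight 1/32
  (Z=1, X=0, Y=4) weight 1/32
  … 10 more
Group by X:
  weight(X=0) = 43/240
  weight(X=1) = 31/480
  weight(X=2) = 37/240
  weight(X=3) = 49/480
Total weight = 43/240 + 31/480 + 37/240 + 49/480 = 1/2
P(X=0 | obs) = 43/240 / 1/2 = 43/120
P(X=1 | obs) = 31/480 / 1/2 = 31/240
P(X=2 | obs) = 37/240 / 1/2 = 37/120
P(X=3 | obs) = 49/480 / 1/2 = 49/240

P(X = 2 | obs) = 37/120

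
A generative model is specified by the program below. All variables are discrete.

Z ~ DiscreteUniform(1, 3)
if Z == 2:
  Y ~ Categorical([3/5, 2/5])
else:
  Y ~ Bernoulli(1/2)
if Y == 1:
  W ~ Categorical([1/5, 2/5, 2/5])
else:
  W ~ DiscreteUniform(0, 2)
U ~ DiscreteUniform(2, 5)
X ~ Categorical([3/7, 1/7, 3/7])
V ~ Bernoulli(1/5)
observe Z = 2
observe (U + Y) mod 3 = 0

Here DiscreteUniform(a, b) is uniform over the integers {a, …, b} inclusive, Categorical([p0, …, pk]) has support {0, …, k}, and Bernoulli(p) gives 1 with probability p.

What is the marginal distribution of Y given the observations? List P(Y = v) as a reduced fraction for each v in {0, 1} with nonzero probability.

Enumerate traces; 54 have nonzero weight after conditioning:
  (Z=2, Y=0, W=0, U=3, X=0, V=0) weight 1/175
  (Z=2, Y=0, W=0, U=3, X=0, V=1) weight 1/700
  (Z=2, Y=0, W=0, U=3, X=1, V=0) weight 1/525
  (Z=2, Y=0, W=0, U=3, X=1, V=1) weight 1/2100
  (Z=2, Y=0, W=0, U=3, X=2, V=0) weight 1/175
  (Z=2, Y=0, W=0, U=3, X=2, V=1) weight 1/700
  (Z=2, Y=0, W=1, U=3, X=0, V=0) weight 1/175
  (Z=2, Y=0, W=1, U=3, X=0, V=1) weight 1/700
  (Z=2, Y=1, W=0, U=2, X=0, V=0) weight 2/875
  … 45 more
Group by Y:
  weight(Y=0) = 1/20
  weight(Y=1) = 1/15
Total weight = 1/20 + 1/15 = 7/60
P(Y=0 | obs) = 1/20 / 7/60 = 3/7
P(Y=1 | obs) = 1/15 / 7/60 = 4/7

P(Y=0) = 3/7, P(Y=1) = 4/7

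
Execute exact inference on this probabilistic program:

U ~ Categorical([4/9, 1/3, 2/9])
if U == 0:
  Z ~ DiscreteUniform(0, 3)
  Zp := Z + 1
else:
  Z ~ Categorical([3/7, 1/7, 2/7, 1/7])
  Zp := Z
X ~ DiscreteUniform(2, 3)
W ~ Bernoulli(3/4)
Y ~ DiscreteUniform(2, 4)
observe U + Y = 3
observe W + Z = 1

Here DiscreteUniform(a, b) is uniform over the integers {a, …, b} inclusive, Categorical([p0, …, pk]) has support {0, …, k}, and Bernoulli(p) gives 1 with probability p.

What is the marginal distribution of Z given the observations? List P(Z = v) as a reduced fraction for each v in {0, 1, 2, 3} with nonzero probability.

P(Z=0) = 24/29, P(Z=1) = 5/29

Enumerate traces; 8 have nonzero weight after conditioning:
  (U=0, Z=0, X=2, W=1, Y=3) weight 1/72
  (U=0, Z=0, X=3, W=1, Y=3) weight 1/72
  (U=0, Z=1, X=2, W=0, Y=3) weight 1/216
  (U=0, Z=1, X=3, W=0, Y=3) weight 1/216
  (U=1, Z=0, X=2, W=1, Y=2) weight 1/56
  (U=1, Z=0, X=3, W=1, Y=2) weight 1/56
  (U=1, Z=1, X=2, W=0, Y=2) weight 1/504
  (U=1, Z=1, X=3, W=0, Y=2) weight 1/504
Group by Z:
  weight(Z=0) = 4/63
  weight(Z=1) = 5/378
Total weight = 4/63 + 5/378 = 29/378
P(Z=0 | obs) = 4/63 / 29/378 = 24/29
P(Z=1 | obs) = 5/378 / 29/378 = 5/29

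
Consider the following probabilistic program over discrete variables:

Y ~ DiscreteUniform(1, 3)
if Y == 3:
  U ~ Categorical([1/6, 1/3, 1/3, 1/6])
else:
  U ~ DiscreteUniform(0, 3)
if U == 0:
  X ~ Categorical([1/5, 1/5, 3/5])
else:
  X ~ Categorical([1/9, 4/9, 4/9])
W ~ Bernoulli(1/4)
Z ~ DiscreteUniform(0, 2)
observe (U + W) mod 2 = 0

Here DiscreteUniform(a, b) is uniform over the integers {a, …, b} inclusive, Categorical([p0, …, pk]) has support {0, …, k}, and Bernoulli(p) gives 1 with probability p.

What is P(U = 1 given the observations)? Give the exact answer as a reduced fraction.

Enumerate traces; 108 have nonzero weight after conditioning:
  (Y=1, U=0, X=0, W=0, Z=0) weight 1/240
  (Y=1, U=0, X=0, W=0, Z=1) weight 1/240
  (Y=1, U=0, X=0, W=0, Z=2) weight 1/240
  (Y=1, U=0, X=1, W=0, Z=0) weight 1/240
  (Y=1, U=0, X=1, W=0, Z=1) weight 1/240
  (Y=1, U=0, X=1, W=0, Z=2) weight 1/240
  (Y=1, U=0, X=2, W=0, Z=0) weight 1/80
  (Y=1, U=0, X=2, W=0, Z=1) weight 1/80
  (Y=1, U=1, X=0, W=1, Z=0) weight 1/1296
  (Y=1, U=2, X=0, W=0, Z=0) weight 1/432
  … 98 more
Group by U:
  weight(U=0) = 1/6
  weight(U=1) = 5/72
  weight(U=2) = 5/24
  weight(U=3) = 1/18
Total weight = 1/6 + 5/72 + 5/24 + 1/18 = 1/2
P(U=0 | obs) = 1/6 / 1/2 = 1/3
P(U=1 | obs) = 5/72 / 1/2 = 5/36
P(U=2 | obs) = 5/24 / 1/2 = 5/12
P(U=3 | obs) = 1/18 / 1/2 = 1/9

P(U = 1 | obs) = 5/36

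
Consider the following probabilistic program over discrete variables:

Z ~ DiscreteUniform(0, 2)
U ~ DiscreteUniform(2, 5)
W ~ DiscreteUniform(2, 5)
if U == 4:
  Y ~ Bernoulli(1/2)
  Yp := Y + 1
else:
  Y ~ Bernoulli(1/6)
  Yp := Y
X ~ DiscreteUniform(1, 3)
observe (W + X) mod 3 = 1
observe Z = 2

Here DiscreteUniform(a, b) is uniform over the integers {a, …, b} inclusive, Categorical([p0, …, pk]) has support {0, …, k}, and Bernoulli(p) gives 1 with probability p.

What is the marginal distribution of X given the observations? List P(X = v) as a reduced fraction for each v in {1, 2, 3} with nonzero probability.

Enumerate traces; 32 have nonzero weight after conditioning:
  (Z=2, U=2, W=2, Y=0, X=2) weight 5/864
  (Z=2, U=2, W=2, Y=1, X=2) weight 1/864
  (Z=2, U=2, W=3, Y=0, X=1) weight 5/864
  (Z=2, U=2, W=3, Y=1, X=1) weight 1/864
  (Z=2, U=2, W=4, Y=0, X=3) weight 5/864
  (Z=2, U=2, W=4, Y=1, X=3) weight 1/864
  (Z=2, U=2, W=5, Y=0, X=2) weight 5/864
  (Z=2, U=2, W=5, Y=1, X=2) weight 1/864
  … 24 more
Group by X:
  weight(X=1) = 1/36
  weight(X=2) = 1/18
  weight(X=3) = 1/36
Total weight = 1/36 + 1/18 + 1/36 = 1/9
P(X=1 | obs) = 1/36 / 1/9 = 1/4
P(X=2 | obs) = 1/18 / 1/9 = 1/2
P(X=3 | obs) = 1/36 / 1/9 = 1/4

P(X=1) = 1/4, P(X=2) = 1/2, P(X=3) = 1/4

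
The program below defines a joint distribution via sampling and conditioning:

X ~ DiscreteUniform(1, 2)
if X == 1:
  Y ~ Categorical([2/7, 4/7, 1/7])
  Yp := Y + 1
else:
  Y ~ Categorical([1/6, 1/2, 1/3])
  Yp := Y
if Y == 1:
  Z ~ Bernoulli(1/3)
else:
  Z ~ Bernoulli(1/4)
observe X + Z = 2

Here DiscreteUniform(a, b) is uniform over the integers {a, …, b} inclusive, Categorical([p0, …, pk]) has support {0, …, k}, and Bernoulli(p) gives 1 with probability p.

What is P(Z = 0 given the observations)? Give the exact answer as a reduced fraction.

P(Z = 0 | obs) = 119/169

Enumerate traces; 6 have nonzero weight after conditioning:
  (X=1, Y=0, Z=1) weight 1/28
  (X=1, Y=1, Z=1) weight 2/21
  (X=1, Y=2, Z=1) weight 1/56
  (X=2, Y=0, Z=0) weight 1/16
  (X=2, Y=1, Z=0) weight 1/6
  (X=2, Y=2, Z=0) weight 1/8
Group by Z:
  weight(Z=0) = 17/48
  weight(Z=1) = 25/168
Total weight = 17/48 + 25/168 = 169/336
P(Z=0 | obs) = 17/48 / 169/336 = 119/169
P(Z=1 | obs) = 25/168 / 169/336 = 50/169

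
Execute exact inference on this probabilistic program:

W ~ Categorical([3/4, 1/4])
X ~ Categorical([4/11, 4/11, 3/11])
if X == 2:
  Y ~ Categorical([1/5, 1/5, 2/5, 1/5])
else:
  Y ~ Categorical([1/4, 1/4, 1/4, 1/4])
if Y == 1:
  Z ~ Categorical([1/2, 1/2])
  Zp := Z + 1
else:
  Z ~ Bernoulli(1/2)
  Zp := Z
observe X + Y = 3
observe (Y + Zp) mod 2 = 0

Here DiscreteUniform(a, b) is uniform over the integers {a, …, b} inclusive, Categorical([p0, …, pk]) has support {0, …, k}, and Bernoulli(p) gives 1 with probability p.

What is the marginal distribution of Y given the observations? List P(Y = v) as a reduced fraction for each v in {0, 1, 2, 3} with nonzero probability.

Enumerate traces; 6 have nonzero weight after conditioning:
  (W=0, X=0, Y=3, Z=1) weight 3/88
  (W=0, X=1, Y=2, Z=0) weight 3/88
  (W=0, X=2, Y=1, Z=0) weight 9/440
  (W=1, X=0, Y=3, Z=1) weight 1/88
  (W=1, X=1, Y=2, Z=0) weight 1/88
  (W=1, X=2, Y=1, Z=0) weight 3/440
Group by Y:
  weight(Y=1) = 3/110
  weight(Y=2) = 1/22
  weight(Y=3) = 1/22
Total weight = 3/110 + 1/22 + 1/22 = 13/110
P(Y=1 | obs) = 3/110 / 13/110 = 3/13
P(Y=2 | obs) = 1/22 / 13/110 = 5/13
P(Y=3 | obs) = 1/22 / 13/110 = 5/13

P(Y=1) = 3/13, P(Y=2) = 5/13, P(Y=3) = 5/13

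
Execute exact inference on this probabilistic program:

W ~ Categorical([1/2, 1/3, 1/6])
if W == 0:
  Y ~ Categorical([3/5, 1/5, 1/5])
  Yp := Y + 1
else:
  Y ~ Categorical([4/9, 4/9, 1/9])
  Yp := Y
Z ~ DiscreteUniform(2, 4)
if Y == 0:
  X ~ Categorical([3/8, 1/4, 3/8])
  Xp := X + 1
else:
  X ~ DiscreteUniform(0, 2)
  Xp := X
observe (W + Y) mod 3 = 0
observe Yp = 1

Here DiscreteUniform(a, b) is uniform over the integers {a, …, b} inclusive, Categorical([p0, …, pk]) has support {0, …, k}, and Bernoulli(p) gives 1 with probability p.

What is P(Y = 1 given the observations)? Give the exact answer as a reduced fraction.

Enumerate traces; 18 have nonzero weight after conditioning:
  (W=0, Y=0, Z=2, X=0) weight 3/80
  (W=0, Y=0, Z=2, X=1) weight 1/40
  (W=0, Y=0, Z=2, X=2) weight 3/80
  (W=0, Y=0, Z=3, X=0) weight 3/80
  (W=0, Y=0, Z=3, X=1) weight 1/40
  (W=0, Y=0, Z=3, X=2) weight 3/80
  (W=0, Y=0, Z=4, X=0) weight 3/80
  (W=0, Y=0, Z=4, X=1) weight 1/40
  (W=2, Y=1, Z=2, X=0) weight 2/243
  … 9 more
Group by Y:
  weight(Y=0) = 3/10
  weight(Y=1) = 2/27
Total weight = 3/10 + 2/27 = 101/270
P(Y=0 | obs) = 3/10 / 101/270 = 81/101
P(Y=1 | obs) = 2/27 / 101/270 = 20/101

P(Y = 1 | obs) = 20/101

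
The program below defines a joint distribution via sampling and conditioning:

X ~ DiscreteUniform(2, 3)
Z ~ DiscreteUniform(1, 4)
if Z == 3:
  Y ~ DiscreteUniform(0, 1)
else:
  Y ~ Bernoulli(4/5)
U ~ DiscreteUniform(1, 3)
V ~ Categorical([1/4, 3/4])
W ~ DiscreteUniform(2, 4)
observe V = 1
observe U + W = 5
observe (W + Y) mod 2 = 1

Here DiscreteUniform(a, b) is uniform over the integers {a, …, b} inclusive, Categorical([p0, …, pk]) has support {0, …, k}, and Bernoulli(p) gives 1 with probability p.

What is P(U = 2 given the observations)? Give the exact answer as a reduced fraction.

P(U = 2 | obs) = 11/69

Enumerate traces; 24 have nonzero weight after conditioning:
  (X=2, Z=1, Y=0, U=2, V=1, W=3) weight 1/480
  (X=2, Z=1, Y=1, U=1, V=1, W=4) weight 1/120
  (X=2, Z=1, Y=1, U=3, V=1, W=2) weight 1/120
  (X=2, Z=2, Y=0, U=2, V=1, W=3) weight 1/480
  (X=2, Z=2, Y=1, U=1, V=1, W=4) weight 1/120
  (X=2, Z=2, Y=1, U=3, V=1, W=2) weight 1/120
  (X=2, Z=3, Y=0, U=2, V=1, W=3) weight 1/192
  (X=2, Z=3, Y=1, U=1, V=1, W=4) weight 1/192
  … 16 more
Group by U:
  weight(U=1) = 29/480
  weight(U=2) = 11/480
  weight(U=3) = 29/480
Total weight = 29/480 + 11/480 + 29/480 = 23/160
P(U=1 | obs) = 29/480 / 23/160 = 29/69
P(U=2 | obs) = 11/480 / 23/160 = 11/69
P(U=3 | obs) = 29/480 / 23/160 = 29/69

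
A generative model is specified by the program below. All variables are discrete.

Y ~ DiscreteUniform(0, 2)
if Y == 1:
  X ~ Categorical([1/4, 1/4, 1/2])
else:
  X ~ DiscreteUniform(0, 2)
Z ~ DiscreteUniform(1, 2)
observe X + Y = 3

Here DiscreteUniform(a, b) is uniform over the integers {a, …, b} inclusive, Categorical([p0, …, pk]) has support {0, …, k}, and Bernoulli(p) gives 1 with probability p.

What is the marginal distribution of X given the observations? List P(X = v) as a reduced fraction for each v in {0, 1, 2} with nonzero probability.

P(X=1) = 2/5, P(X=2) = 3/5

Enumerate traces; 4 have nonzero weight after conditioning:
  (Y=1, X=2, Z=1) weight 1/12
  (Y=1, X=2, Z=2) weight 1/12
  (Y=2, X=1, Z=1) weight 1/18
  (Y=2, X=1, Z=2) weight 1/18
Group by X:
  weight(X=1) = 1/9
  weight(X=2) = 1/6
Total weight = 1/9 + 1/6 = 5/18
P(X=1 | obs) = 1/9 / 5/18 = 2/5
P(X=2 | obs) = 1/6 / 5/18 = 3/5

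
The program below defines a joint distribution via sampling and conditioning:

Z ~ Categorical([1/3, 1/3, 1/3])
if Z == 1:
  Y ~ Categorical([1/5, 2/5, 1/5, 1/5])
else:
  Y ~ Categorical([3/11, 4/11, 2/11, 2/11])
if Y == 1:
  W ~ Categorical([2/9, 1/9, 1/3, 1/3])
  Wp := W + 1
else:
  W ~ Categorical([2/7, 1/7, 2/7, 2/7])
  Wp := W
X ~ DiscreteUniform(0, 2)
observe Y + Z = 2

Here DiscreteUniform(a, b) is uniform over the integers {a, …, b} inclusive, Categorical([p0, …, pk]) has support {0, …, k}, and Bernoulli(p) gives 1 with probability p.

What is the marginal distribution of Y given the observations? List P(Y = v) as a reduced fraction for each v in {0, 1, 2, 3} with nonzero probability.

P(Y=0) = 15/47, P(Y=1) = 22/47, P(Y=2) = 10/47

Enumerate traces; 36 have nonzero weight after conditioning:
  (Z=0, Y=2, W=0, X=0) weight 4/693
  (Z=0, Y=2, W=0, X=1) weight 4/693
  (Z=0, Y=2, W=0, X=2) weight 4/693
  (Z=0, Y=2, W=1, X=0) weight 2/693
  (Z=0, Y=2, W=1, X=1) weight 2/693
  (Z=0, Y=2, W=1, X=2) weight 2/693
  (Z=0, Y=2, W=2, X=0) weight 4/693
  (Z=0, Y=2, W=2, X=1) weight 4/693
  (Z=1, Y=1, W=0, X=0) weight 4/405
  (Z=2, Y=0, W=0, X=0) weight 2/231
  … 26 more
Group by Y:
  weight(Y=0) = 1/11
  weight(Y=1) = 2/15
  weight(Y=2) = 2/33
Total weight = 1/11 + 2/15 + 2/33 = 47/165
P(Y=0 | obs) = 1/11 / 47/165 = 15/47
P(Y=1 | obs) = 2/15 / 47/165 = 22/47
P(Y=2 | obs) = 2/33 / 47/165 = 10/47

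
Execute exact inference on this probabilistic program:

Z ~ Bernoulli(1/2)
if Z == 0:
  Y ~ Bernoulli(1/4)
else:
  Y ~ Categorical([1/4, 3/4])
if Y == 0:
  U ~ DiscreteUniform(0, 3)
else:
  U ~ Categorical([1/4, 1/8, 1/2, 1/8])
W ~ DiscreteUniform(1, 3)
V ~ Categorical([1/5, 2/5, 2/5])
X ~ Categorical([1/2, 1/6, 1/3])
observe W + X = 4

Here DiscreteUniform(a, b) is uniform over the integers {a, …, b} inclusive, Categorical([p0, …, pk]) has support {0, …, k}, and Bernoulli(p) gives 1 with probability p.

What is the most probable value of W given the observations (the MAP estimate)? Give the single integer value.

argmax_v P(W = v | obs) = 2

Enumerate traces; 96 have nonzero weight after conditioning:
  (Z=0, Y=0, U=0, W=2, V=0, X=2) weight 1/480
  (Z=0, Y=0, U=0, W=2, V=1, X=2) weight 1/240
  (Z=0, Y=0, U=0, W=2, V=2, X=2) weight 1/240
  (Z=0, Y=0, U=0, W=3, V=0, X=1) weight 1/960
  (Z=0, Y=0, U=0, W=3, V=1, X=1) weight 1/480
  (Z=0, Y=0, U=0, W=3, V=2, X=1) weight 1/480
  (Z=0, Y=0, U=1, W=2, V=0, X=2) weight 1/480
  (Z=0, Y=0, U=1, W=2, V=1, X=2) weight 1/240
  … 88 more
Group by W:
  weight(W=2) = 1/9
  weight(W=3) = 1/18
Total weight = 1/9 + 1/18 = 1/6
P(W=2 | obs) = 1/9 / 1/6 = 2/3
P(W=3 | obs) = 1/18 / 1/6 = 1/3
argmax = 2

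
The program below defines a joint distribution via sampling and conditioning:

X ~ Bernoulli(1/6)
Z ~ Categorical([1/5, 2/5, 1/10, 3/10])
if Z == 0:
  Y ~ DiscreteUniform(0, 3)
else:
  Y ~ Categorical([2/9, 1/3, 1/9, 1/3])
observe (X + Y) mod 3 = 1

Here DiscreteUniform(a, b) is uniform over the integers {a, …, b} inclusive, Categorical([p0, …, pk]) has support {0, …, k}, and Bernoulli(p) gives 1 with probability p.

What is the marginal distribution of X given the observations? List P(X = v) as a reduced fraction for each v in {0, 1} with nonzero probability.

P(X=0) = 285/383, P(X=1) = 98/383

Enumerate traces; 12 have nonzero weight after conditioning:
  (X=0, Z=0, Y=1) weight 1/24
  (X=0, Z=1, Y=1) weight 1/9
  (X=0, Z=2, Y=1) weight 1/36
  (X=0, Z=3, Y=1) weight 1/12
  (X=1, Z=0, Y=0) weight 1/120
  (X=1, Z=0, Y=3) weight 1/120
  (X=1, Z=1, Y=0) weight 2/135
  (X=1, Z=1, Y=3) weight 1/45
  … 4 more
Group by X:
  weight(X=0) = 19/72
  weight(X=1) = 49/540
Total weight = 19/72 + 49/540 = 383/1080
P(X=0 | obs) = 19/72 / 383/1080 = 285/383
P(X=1 | obs) = 49/540 / 383/1080 = 98/383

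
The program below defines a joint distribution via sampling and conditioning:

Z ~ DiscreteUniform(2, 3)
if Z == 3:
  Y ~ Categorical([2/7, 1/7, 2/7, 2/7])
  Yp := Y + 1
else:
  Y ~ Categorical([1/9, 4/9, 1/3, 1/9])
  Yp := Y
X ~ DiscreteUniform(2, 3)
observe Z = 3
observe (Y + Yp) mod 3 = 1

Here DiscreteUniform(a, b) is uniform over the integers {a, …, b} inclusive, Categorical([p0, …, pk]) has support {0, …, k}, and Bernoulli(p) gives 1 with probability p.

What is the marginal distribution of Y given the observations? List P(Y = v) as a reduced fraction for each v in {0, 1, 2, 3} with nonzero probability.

Enumerate traces; 4 have nonzero weight after conditioning:
  (Z=3, Y=0, X=2) weight 1/14
  (Z=3, Y=0, X=3) weight 1/14
  (Z=3, Y=3, X=2) weight 1/14
  (Z=3, Y=3, X=3) weight 1/14
Group by Y:
  weight(Y=0) = 1/7
  weight(Y=3) = 1/7
Total weight = 1/7 + 1/7 = 2/7
P(Y=0 | obs) = 1/7 / 2/7 = 1/2
P(Y=3 | obs) = 1/7 / 2/7 = 1/2

P(Y=0) = 1/2, P(Y=3) = 1/2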